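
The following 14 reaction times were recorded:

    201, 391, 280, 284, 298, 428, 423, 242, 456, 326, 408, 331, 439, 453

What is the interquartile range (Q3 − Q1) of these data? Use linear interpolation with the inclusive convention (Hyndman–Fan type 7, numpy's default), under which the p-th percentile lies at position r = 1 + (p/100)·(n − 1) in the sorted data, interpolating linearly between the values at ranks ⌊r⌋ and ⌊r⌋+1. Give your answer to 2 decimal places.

Sorted: 201, 242, 280, 284, 298, 326, 331, 391, 408, 423, 428, 439, 453, 456.
n = 14.
P25: r = 4.25; ranks 4–5 are 284, 298; interpolating gives 287.5.
P75: r = 10.75; ranks 10–11 are 423, 428; interpolating gives 426.75.
Difference: 426.75 − 287.5 = 139.25.

139.25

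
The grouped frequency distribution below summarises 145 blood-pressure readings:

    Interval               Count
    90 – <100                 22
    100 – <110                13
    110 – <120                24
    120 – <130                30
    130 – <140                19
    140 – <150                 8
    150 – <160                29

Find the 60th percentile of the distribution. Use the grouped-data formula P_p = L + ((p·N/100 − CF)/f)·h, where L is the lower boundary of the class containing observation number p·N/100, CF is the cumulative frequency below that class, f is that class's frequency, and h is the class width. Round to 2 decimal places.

129.33

N = 145; target position k = 60/100 · 145 = 87.
Cumulative frequencies: 22, 35, 59, 89, 108, 116, 145.
Observation 87 falls in the class 120 – <130.
L = 120, CF = 59, f = 30, h = 10.
P60 = 120 + ((87 − 59)/30)·10 = 120 + 9.33333 = 129.333.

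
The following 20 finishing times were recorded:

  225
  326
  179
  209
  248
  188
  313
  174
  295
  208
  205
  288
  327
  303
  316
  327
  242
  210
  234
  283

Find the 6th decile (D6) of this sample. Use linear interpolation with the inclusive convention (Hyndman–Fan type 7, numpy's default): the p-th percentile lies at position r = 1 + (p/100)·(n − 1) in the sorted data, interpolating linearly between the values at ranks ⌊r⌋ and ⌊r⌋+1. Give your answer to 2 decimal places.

Sorted: 174, 179, 188, 205, 208, 209, 210, 225, 234, 242, 248, 283, 288, 295, 303, 313, 316, 326, 327, 327.
n = 20.
r = 1 + (60/100)·(20 − 1) = 1 + 11.4 = 12.4.
Rank 12 is 283 and rank 13 is 288.
Interpolate: 283 + 0.4·(288 − 283) = 283 + 0.4·5 = 285.

285.00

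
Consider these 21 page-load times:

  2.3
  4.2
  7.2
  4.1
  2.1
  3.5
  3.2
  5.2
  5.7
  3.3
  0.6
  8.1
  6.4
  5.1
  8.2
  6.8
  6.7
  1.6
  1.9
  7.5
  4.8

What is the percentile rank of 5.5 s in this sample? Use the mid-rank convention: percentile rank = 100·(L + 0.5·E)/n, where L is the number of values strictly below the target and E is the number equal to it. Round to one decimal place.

Sorted: 0.6, 1.6, 1.9, 2.1, 2.3, 3.2, 3.3, 3.5, 4.1, 4.2, 4.8, 5.1, 5.2, 5.7, 6.4, 6.7, 6.8, 7.2, 7.5, 8.1, 8.2.
Count below 5.5: L = 13; count equal: E = 0; n = 21.
Percentile rank = 100·(13 + 0.5·0)/21 = 100·13/21 = 61.9.

61.9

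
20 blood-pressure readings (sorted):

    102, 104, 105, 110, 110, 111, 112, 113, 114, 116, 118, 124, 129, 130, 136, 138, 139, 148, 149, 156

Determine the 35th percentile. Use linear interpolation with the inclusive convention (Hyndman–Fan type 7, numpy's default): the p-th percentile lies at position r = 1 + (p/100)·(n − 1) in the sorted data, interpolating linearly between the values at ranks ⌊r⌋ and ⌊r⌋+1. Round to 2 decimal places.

112.65

n = 20.
r = 1 + (35/100)·(20 − 1) = 1 + 6.65 = 7.65.
Rank 7 is 112 and rank 8 is 113.
Interpolate: 112 + 0.65·(113 − 112) = 112 + 0.65·1 = 112.65.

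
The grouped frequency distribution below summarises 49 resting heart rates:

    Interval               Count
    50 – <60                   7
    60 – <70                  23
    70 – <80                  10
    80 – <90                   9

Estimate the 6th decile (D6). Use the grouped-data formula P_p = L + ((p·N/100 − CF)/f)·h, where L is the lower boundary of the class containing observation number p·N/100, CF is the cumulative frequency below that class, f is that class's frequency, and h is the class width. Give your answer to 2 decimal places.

N = 49; target position k = 60/100 · 49 = 29.4.
Cumulative frequencies: 7, 30, 40, 49.
Observation 29.4 falls in the class 60 – <70.
L = 60, CF = 7, f = 23, h = 10.
P60 = 60 + ((29.4 − 7)/23)·10 = 60 + 9.73913 = 69.7391.

69.74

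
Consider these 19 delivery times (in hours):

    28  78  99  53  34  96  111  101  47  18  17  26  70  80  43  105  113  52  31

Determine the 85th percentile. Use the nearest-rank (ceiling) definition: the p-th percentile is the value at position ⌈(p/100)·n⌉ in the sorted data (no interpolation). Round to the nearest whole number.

Sorted: 17, 18, 26, 28, 31, 34, 43, 47, 52, 53, 70, 78, 80, 96, 99, 101, 105, 111, 113.
n = 19.
Position = ⌈85/100 · 19⌉ = ⌈16.15⌉ = 17.
The value at rank 17 is 105.

105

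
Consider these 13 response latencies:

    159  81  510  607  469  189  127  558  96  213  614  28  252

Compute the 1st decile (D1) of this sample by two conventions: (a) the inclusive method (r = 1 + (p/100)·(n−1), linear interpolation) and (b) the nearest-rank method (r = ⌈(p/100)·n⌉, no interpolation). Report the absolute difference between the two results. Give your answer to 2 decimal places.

Sorted: 28, 81, 96, 127, 159, 189, 213, 252, 469, 510, 558, 607, 614.
n = 13.
(a) r = 2.2; between ranks 2 (81) and 3 (96): 84.
(b) the nearest-rank method: rank 2 → 81.
|84 − 81| = 3.

3.00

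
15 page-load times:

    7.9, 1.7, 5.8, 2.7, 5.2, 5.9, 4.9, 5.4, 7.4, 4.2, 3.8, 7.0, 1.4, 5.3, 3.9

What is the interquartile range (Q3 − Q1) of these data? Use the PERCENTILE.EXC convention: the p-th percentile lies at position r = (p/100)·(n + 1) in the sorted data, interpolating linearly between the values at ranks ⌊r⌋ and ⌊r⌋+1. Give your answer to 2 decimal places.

2.10

Sorted: 1.4, 1.7, 2.7, 3.8, 3.9, 4.2, 4.9, 5.2, 5.3, 5.4, 5.8, 5.9, 7.0, 7.4, 7.9.
n = 15.
P25: r = 4 (integer) → 3.8.
P75: r = 12 (integer) → 5.9.
Difference: 5.9 − 3.8 = 2.1.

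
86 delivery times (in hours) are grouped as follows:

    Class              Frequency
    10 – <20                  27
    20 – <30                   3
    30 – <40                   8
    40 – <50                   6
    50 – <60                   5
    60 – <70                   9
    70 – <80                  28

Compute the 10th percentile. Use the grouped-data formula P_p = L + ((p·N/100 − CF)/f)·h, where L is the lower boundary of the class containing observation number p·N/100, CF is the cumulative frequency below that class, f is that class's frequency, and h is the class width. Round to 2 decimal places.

13.19

N = 86; target position k = 10/100 · 86 = 8.6.
Cumulative frequencies: 27, 30, 38, 44, 49, 58, 86.
Observation 8.6 falls in the class 10 – <20.
L = 10, CF = 0, f = 27, h = 10.
P10 = 10 + ((8.6 − 0)/27)·10 = 10 + 3.18519 = 13.1852.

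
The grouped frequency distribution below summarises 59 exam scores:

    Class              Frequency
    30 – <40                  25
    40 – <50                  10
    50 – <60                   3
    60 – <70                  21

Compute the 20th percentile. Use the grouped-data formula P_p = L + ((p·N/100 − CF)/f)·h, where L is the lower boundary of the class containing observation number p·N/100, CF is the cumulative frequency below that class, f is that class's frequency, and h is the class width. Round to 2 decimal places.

34.72

N = 59; target position k = 20/100 · 59 = 11.8.
Cumulative frequencies: 25, 35, 38, 59.
Observation 11.8 falls in the class 30 – <40.
L = 30, CF = 0, f = 25, h = 10.
P20 = 30 + ((11.8 − 0)/25)·10 = 30 + 4.72 = 34.72.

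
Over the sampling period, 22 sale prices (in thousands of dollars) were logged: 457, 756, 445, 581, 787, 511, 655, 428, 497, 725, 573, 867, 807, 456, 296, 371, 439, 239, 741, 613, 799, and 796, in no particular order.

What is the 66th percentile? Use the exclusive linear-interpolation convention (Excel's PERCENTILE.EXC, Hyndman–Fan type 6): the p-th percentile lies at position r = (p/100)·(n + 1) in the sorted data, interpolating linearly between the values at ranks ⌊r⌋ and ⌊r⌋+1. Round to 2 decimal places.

Sorted: 239, 296, 371, 428, 439, 445, 456, 457, 497, 511, 573, 581, 613, 655, 725, 741, 756, 787, 796, 799, 807, 867.
n = 22.
r = (66/100)·(22 + 1) = 15.18.
Rank 15 is 725 and rank 16 is 741.
Interpolate: 725 + 0.18·(741 − 725) = 725 + 0.18·16 = 727.88.

727.88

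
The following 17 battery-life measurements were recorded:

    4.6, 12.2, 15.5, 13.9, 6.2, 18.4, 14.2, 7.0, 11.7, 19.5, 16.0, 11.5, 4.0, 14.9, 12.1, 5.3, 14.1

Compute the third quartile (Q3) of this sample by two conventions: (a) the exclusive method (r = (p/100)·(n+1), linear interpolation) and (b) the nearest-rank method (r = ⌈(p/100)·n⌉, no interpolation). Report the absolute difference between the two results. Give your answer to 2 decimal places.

0.30

Sorted: 4.0, 4.6, 5.3, 6.2, 7.0, 11.5, 11.7, 12.1, 12.2, 13.9, 14.1, 14.2, 14.9, 15.5, 16.0, 18.4, 19.5.
n = 17.
(a) r = 13.5; between ranks 13 (14.9) and 14 (15.5): 15.2.
(b) the nearest-rank method: rank 13 → 14.9.
|15.2 − 14.9| = 0.3.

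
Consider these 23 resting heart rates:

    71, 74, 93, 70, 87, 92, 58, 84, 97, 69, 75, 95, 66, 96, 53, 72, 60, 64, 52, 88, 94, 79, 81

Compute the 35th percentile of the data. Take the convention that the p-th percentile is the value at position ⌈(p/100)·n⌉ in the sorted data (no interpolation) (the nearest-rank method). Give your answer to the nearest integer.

71

Sorted: 52, 53, 58, 60, 64, 66, 69, 70, 71, 72, 74, 75, 79, 81, 84, 87, 88, 92, 93, 94, 95, 96, 97.
n = 23.
Position = ⌈35/100 · 23⌉ = ⌈8.05⌉ = 9.
The value at rank 9 is 71.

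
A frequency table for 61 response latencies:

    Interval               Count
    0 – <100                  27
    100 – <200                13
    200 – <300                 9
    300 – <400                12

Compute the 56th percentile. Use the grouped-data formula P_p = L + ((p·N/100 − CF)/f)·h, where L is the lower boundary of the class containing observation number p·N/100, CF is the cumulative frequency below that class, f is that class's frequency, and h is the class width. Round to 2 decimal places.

N = 61; target position k = 56/100 · 61 = 34.16.
Cumulative frequencies: 27, 40, 49, 61.
Observation 34.16 falls in the class 100 – <200.
L = 100, CF = 27, f = 13, h = 100.
P56 = 100 + ((34.16 − 27)/13)·100 = 100 + 55.0769 = 155.077.

155.08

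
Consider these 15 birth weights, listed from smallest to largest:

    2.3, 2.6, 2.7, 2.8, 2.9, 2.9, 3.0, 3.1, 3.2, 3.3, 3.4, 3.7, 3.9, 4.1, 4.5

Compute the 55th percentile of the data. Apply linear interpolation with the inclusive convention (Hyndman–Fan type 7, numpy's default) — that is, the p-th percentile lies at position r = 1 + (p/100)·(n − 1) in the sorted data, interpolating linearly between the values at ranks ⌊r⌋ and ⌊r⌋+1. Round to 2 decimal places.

n = 15.
r = 1 + (55/100)·(15 − 1) = 1 + 7.7 = 8.7.
Rank 8 is 3.1 and rank 9 is 3.2.
Interpolate: 3.1 + 0.7·(3.2 − 3.1) = 3.1 + 0.7·0.1 = 3.17.

3.17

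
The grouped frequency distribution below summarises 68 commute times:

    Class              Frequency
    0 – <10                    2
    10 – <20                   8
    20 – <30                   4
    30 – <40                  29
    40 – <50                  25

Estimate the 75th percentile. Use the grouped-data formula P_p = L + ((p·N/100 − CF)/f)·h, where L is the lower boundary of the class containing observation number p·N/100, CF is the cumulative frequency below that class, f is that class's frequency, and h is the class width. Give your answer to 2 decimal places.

43.20

N = 68; target position k = 75/100 · 68 = 51.
Cumulative frequencies: 2, 10, 14, 43, 68.
Observation 51 falls in the class 40 – <50.
L = 40, CF = 43, f = 25, h = 10.
P75 = 40 + ((51 − 43)/25)·10 = 40 + 3.2 = 43.2.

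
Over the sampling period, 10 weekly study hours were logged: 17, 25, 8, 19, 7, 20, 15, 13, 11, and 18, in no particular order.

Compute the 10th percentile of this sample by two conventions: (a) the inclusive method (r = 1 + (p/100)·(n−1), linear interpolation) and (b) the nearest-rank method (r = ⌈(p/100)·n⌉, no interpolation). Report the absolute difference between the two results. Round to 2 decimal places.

0.90

Sorted: 7, 8, 11, 13, 15, 17, 18, 19, 20, 25.
n = 10.
(a) r = 1.9; between ranks 1 (7) and 2 (8): 7.9.
(b) the nearest-rank method: rank 1 → 7.
|7.9 − 7| = 0.9.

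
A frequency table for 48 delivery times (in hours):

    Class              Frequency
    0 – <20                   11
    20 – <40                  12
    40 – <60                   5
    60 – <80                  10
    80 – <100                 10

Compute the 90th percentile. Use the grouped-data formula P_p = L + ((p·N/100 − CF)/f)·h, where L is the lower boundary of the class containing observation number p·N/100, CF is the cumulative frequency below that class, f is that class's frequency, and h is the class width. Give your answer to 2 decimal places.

90.40

N = 48; target position k = 90/100 · 48 = 43.2.
Cumulative frequencies: 11, 23, 28, 38, 48.
Observation 43.2 falls in the class 80 – <100.
L = 80, CF = 38, f = 10, h = 20.
P90 = 80 + ((43.2 − 38)/10)·20 = 80 + 10.4 = 90.4.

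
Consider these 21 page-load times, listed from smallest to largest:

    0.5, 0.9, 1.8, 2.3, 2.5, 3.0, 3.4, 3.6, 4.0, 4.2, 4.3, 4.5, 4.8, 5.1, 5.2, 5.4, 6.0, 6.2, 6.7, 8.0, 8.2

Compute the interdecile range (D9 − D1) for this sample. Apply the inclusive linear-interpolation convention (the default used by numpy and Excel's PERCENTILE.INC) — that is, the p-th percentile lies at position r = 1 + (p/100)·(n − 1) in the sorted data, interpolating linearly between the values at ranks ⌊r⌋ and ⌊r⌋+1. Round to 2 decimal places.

4.90

n = 21.
P10: r = 3 (integer) → 1.8.
P90: r = 19 (integer) → 6.7.
Difference: 6.7 − 1.8 = 4.9.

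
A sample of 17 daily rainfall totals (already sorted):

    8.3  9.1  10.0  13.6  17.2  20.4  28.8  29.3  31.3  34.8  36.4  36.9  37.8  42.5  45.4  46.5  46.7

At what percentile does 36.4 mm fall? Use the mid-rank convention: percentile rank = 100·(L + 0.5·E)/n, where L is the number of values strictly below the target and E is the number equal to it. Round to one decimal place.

61.8

Count below 36.4: L = 10; count equal: E = 1; n = 17.
Percentile rank = 100·(10 + 0.5·1)/17 = 100·10.5/17 = 61.76.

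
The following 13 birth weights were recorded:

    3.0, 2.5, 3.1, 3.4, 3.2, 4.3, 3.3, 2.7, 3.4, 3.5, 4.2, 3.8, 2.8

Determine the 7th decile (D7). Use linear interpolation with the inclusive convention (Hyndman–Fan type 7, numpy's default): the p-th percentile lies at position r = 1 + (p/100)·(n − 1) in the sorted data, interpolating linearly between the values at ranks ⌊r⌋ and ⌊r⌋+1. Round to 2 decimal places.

3.44

Sorted: 2.5, 2.7, 2.8, 3.0, 3.1, 3.2, 3.3, 3.4, 3.4, 3.5, 3.8, 4.2, 4.3.
n = 13.
r = 1 + (70/100)·(13 − 1) = 1 + 8.4 = 9.4.
Rank 9 is 3.4 and rank 10 is 3.5.
Interpolate: 3.4 + 0.4·(3.5 − 3.4) = 3.4 + 0.4·0.1 = 3.44.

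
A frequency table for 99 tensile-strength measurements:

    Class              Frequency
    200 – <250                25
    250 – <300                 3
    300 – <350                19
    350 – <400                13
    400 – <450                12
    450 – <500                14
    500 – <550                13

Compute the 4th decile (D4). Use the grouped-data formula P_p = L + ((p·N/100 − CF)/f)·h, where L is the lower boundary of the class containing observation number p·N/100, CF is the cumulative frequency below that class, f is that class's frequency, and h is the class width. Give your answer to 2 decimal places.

N = 99; target position k = 40/100 · 99 = 39.6.
Cumulative frequencies: 25, 28, 47, 60, 72, 86, 99.
Observation 39.6 falls in the class 300 – <350.
L = 300, CF = 28, f = 19, h = 50.
P40 = 300 + ((39.6 − 28)/19)·50 = 300 + 30.5263 = 330.526.

330.53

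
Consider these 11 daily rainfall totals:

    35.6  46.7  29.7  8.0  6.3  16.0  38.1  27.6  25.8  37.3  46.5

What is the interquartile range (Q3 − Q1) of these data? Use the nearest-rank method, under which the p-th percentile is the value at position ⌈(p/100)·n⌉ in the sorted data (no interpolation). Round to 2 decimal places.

22.10

Sorted: 6.3, 8.0, 16.0, 25.8, 27.6, 29.7, 35.6, 37.3, 38.1, 46.5, 46.7.
n = 11.
P25: rank ⌈25/100·11⌉ = 3 → 16.
P75: rank ⌈75/100·11⌉ = 9 → 38.1.
Difference: 38.1 − 16 = 22.1.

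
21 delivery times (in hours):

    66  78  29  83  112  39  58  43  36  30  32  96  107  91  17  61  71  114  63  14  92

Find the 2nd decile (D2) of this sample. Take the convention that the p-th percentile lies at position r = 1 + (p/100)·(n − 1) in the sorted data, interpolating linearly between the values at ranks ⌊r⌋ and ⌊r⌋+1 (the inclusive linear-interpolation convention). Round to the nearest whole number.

Sorted: 14, 17, 29, 30, 32, 36, 39, 43, 58, 61, 63, 66, 71, 78, 83, 91, 92, 96, 107, 112, 114.
n = 21.
r = 1 + (20/100)·(21 − 1) = 1 + 4 = 5.
r is an integer, so P20 is the value at rank 5: 32.

32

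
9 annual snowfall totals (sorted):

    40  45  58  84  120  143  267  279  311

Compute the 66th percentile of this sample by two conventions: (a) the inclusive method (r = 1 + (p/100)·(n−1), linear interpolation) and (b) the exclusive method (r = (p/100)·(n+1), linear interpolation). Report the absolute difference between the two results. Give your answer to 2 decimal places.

39.68

n = 9.
(a) r = 6.28; between ranks 6 (143) and 7 (267): 177.72.
(b) r = 6.6; between ranks 6 (143) and 7 (267): 217.4.
|177.72 − 217.4| = 39.68.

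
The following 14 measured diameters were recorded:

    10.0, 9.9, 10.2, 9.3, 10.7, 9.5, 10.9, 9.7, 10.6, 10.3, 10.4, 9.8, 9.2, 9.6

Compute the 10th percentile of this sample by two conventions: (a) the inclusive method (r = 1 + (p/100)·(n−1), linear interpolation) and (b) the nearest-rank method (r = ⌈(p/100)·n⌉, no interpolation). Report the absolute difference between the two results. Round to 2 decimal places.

0.06

Sorted: 9.2, 9.3, 9.5, 9.6, 9.7, 9.8, 9.9, 10.0, 10.2, 10.3, 10.4, 10.6, 10.7, 10.9.
n = 14.
(a) r = 2.3; between ranks 2 (9.3) and 3 (9.5): 9.36.
(b) the nearest-rank method: rank 2 → 9.3.
|9.36 − 9.3| = 0.06.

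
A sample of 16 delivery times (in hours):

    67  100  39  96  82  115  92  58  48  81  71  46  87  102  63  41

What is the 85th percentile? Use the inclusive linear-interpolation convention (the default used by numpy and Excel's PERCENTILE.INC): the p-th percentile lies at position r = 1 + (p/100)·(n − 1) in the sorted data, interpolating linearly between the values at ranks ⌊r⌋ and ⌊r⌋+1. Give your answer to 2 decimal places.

99.00

Sorted: 39, 41, 46, 48, 58, 63, 67, 71, 81, 82, 87, 92, 96, 100, 102, 115.
n = 16.
r = 1 + (85/100)·(16 − 1) = 1 + 12.75 = 13.75.
Rank 13 is 96 and rank 14 is 100.
Interpolate: 96 + 0.75·(100 − 96) = 96 + 0.75·4 = 99.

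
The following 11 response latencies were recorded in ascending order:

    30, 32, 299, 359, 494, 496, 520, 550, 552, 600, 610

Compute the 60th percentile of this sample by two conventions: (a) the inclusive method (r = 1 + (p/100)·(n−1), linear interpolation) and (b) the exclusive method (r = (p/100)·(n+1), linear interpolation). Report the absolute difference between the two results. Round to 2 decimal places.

6.00

n = 11.
(a) r = 7 → value at rank 7 = 520.
(b) r = 7.2; between ranks 7 (520) and 8 (550): 526.
|520 − 526| = 6.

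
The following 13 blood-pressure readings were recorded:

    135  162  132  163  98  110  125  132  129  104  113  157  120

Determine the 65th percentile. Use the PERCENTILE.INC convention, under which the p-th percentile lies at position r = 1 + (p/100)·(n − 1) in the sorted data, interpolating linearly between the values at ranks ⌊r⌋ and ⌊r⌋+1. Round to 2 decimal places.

Sorted: 98, 104, 110, 113, 120, 125, 129, 132, 132, 135, 157, 162, 163.
n = 13.
r = 1 + (65/100)·(13 − 1) = 1 + 7.8 = 8.8.
Rank 8 is 132 and rank 9 is 132.
Interpolate: 132 + 0.8·(132 − 132) = 132 + 0.8·0 = 132.

132.00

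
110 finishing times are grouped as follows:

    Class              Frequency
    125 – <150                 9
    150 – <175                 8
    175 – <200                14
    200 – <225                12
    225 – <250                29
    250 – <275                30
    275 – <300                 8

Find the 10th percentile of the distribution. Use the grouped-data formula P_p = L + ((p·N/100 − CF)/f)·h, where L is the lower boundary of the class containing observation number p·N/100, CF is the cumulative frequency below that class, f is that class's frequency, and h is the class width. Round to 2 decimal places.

156.25

N = 110; target position k = 10/100 · 110 = 11.
Cumulative frequencies: 9, 17, 31, 43, 72, 102, 110.
Observation 11 falls in the class 150 – <175.
L = 150, CF = 9, f = 8, h = 25.
P10 = 150 + ((11 − 9)/8)·25 = 150 + 6.25 = 156.25.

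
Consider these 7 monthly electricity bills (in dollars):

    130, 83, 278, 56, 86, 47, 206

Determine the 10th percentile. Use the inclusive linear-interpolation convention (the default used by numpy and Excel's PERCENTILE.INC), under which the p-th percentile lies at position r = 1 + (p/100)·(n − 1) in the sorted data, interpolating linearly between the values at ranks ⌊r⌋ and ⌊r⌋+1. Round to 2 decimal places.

Sorted: 47, 56, 83, 86, 130, 206, 278.
n = 7.
r = 1 + (10/100)·(7 − 1) = 1 + 0.6 = 1.6.
Rank 1 is 47 and rank 2 is 56.
Interpolate: 47 + 0.6·(56 − 47) = 47 + 0.6·9 = 52.4.

52.40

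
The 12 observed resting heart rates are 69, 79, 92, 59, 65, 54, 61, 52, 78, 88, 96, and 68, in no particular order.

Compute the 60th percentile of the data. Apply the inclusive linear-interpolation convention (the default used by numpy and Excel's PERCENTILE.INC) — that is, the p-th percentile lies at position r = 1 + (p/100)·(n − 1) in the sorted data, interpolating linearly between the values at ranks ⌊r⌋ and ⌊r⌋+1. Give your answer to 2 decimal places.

Sorted: 52, 54, 59, 61, 65, 68, 69, 78, 79, 88, 92, 96.
n = 12.
r = 1 + (60/100)·(12 − 1) = 1 + 6.6 = 7.6.
Rank 7 is 69 and rank 8 is 78.
Interpolate: 69 + 0.6·(78 − 69) = 69 + 0.6·9 = 74.4.

74.40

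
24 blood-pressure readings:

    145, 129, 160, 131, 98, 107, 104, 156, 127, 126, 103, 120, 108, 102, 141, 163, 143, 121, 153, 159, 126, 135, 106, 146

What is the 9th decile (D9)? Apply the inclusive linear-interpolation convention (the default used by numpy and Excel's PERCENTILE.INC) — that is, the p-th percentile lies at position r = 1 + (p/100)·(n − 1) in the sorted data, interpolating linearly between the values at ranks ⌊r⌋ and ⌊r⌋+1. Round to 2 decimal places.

Sorted: 98, 102, 103, 104, 106, 107, 108, 120, 121, 126, 126, 127, 129, 131, 135, 141, 143, 145, 146, 153, 156, 159, 160, 163.
n = 24.
r = 1 + (90/100)·(24 − 1) = 1 + 20.7 = 21.7.
Rank 21 is 156 and rank 22 is 159.
Interpolate: 156 + 0.7·(159 − 156) = 156 + 0.7·3 = 158.1.

158.10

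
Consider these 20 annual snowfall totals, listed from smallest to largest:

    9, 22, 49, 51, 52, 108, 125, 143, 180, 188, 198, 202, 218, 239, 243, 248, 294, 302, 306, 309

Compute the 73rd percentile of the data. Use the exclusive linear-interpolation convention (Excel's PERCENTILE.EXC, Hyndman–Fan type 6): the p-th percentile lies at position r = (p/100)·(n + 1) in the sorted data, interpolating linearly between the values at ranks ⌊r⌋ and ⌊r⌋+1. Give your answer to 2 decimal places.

244.65

n = 20.
r = (73/100)·(20 + 1) = 15.33.
Rank 15 is 243 and rank 16 is 248.
Interpolate: 243 + 0.33·(248 − 243) = 243 + 0.33·5 = 244.65.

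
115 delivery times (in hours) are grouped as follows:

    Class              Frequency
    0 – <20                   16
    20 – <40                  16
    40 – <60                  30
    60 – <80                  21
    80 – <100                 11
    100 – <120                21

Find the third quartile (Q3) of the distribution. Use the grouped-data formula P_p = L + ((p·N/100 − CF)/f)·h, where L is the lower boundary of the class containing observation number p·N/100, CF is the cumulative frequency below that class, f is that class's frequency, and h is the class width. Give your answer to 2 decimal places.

85.91

N = 115; target position k = 75/100 · 115 = 86.25.
Cumulative frequencies: 16, 32, 62, 83, 94, 115.
Observation 86.25 falls in the class 80 – <100.
L = 80, CF = 83, f = 11, h = 20.
P75 = 80 + ((86.25 − 83)/11)·20 = 80 + 5.90909 = 85.9091.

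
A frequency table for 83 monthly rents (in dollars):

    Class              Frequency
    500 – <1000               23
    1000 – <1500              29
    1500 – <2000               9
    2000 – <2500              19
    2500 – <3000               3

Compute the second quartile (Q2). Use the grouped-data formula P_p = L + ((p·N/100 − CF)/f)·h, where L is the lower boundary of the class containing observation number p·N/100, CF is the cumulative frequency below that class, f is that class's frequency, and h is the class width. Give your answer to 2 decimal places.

N = 83; target position k = 50/100 · 83 = 41.5.
Cumulative frequencies: 23, 52, 61, 80, 83.
Observation 41.5 falls in the class 1000 – <1500.
L = 1000, CF = 23, f = 29, h = 500.
P50 = 1000 + ((41.5 − 23)/29)·500 = 1000 + 318.966 = 1318.97.

1318.97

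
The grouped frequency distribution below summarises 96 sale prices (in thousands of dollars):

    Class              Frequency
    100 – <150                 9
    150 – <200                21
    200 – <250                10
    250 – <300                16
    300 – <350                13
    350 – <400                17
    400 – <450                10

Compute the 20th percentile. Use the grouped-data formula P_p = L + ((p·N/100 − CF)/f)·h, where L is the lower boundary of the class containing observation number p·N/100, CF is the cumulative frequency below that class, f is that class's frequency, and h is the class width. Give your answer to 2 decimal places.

174.29

N = 96; target position k = 20/100 · 96 = 19.2.
Cumulative frequencies: 9, 30, 40, 56, 69, 86, 96.
Observation 19.2 falls in the class 150 – <200.
L = 150, CF = 9, f = 21, h = 50.
P20 = 150 + ((19.2 − 9)/21)·50 = 150 + 24.2857 = 174.286.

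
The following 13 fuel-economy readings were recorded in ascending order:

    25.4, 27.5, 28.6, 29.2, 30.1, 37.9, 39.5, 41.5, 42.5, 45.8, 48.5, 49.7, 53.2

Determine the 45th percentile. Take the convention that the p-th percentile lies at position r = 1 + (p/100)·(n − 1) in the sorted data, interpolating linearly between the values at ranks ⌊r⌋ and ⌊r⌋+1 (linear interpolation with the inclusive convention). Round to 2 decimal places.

38.54

n = 13.
r = 1 + (45/100)·(13 − 1) = 1 + 5.4 = 6.4.
Rank 6 is 37.9 and rank 7 is 39.5.
Interpolate: 37.9 + 0.4·(39.5 − 37.9) = 37.9 + 0.4·1.6 = 38.54.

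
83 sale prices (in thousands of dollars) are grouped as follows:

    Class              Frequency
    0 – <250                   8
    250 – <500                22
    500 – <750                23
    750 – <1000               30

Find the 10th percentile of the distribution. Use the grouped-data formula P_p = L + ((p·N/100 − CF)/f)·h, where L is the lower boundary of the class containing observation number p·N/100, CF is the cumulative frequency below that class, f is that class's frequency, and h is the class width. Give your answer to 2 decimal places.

N = 83; target position k = 10/100 · 83 = 8.3.
Cumulative frequencies: 8, 30, 53, 83.
Observation 8.3 falls in the class 250 – <500.
L = 250, CF = 8, f = 22, h = 250.
P10 = 250 + ((8.3 − 8)/22)·250 = 250 + 3.40909 = 253.409.

253.41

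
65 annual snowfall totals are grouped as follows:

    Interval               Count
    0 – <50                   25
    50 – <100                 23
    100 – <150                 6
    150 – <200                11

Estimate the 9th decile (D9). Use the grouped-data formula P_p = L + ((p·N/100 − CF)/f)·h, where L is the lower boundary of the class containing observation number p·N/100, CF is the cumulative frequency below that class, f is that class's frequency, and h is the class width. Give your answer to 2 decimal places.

170.45

N = 65; target position k = 90/100 · 65 = 58.5.
Cumulative frequencies: 25, 48, 54, 65.
Observation 58.5 falls in the class 150 – <200.
L = 150, CF = 54, f = 11, h = 50.
P90 = 150 + ((58.5 − 54)/11)·50 = 150 + 20.4545 = 170.455.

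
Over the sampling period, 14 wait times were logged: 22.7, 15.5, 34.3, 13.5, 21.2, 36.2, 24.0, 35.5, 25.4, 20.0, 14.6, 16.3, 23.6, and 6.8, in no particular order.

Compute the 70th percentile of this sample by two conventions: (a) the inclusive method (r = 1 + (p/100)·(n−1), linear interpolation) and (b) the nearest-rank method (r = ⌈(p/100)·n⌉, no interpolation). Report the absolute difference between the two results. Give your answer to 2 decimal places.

0.14

Sorted: 6.8, 13.5, 14.6, 15.5, 16.3, 20.0, 21.2, 22.7, 23.6, 24.0, 25.4, 34.3, 35.5, 36.2.
n = 14.
(a) r = 10.1; between ranks 10 (24.0) and 11 (25.4): 24.14.
(b) the nearest-rank method: rank 10 → 24.
|24.14 − 24| = 0.14.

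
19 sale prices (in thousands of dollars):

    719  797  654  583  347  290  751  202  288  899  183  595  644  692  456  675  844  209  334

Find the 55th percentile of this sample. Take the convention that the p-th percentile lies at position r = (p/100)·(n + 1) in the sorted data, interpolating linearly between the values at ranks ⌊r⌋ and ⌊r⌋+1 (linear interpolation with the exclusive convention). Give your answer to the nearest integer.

Sorted: 183, 202, 209, 288, 290, 334, 347, 456, 583, 595, 644, 654, 675, 692, 719, 751, 797, 844, 899.
n = 19.
r = (55/100)·(19 + 1) = 11.
r is an integer, so P55 is the value at rank 11: 644.

644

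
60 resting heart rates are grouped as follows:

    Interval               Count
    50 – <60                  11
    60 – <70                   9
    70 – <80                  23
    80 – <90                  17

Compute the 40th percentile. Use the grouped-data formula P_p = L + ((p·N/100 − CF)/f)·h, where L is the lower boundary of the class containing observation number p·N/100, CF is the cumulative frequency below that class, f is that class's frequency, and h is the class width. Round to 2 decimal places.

N = 60; target position k = 40/100 · 60 = 24.
Cumulative frequencies: 11, 20, 43, 60.
Observation 24 falls in the class 70 – <80.
L = 70, CF = 20, f = 23, h = 10.
P40 = 70 + ((24 − 20)/23)·10 = 70 + 1.73913 = 71.7391.

71.74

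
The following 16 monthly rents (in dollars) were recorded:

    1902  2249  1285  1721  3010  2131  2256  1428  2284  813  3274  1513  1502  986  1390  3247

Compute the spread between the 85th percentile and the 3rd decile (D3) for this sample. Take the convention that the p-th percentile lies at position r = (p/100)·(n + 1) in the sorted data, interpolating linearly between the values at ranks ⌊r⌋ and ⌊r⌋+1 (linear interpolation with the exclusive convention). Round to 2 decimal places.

Sorted: 813, 986, 1285, 1390, 1428, 1502, 1513, 1721, 1902, 2131, 2249, 2256, 2284, 3010, 3247, 3274.
n = 16.
P30: r = 5.1; ranks 5–6 are 1428, 1502; interpolating gives 1435.4.
P85: r = 14.45; ranks 14–15 are 3010, 3247; interpolating gives 3116.65.
Difference: 3116.65 − 1435.4 = 1681.25.

1681.25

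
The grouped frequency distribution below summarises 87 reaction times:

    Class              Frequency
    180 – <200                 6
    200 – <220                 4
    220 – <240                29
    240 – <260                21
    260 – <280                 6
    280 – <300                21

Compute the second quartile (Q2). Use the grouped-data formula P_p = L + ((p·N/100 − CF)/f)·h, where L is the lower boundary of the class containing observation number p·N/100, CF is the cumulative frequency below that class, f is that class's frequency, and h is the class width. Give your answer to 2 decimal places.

244.29

N = 87; target position k = 50/100 · 87 = 43.5.
Cumulative frequencies: 6, 10, 39, 60, 66, 87.
Observation 43.5 falls in the class 240 – <260.
L = 240, CF = 39, f = 21, h = 20.
P50 = 240 + ((43.5 − 39)/21)·20 = 240 + 4.28571 = 244.286.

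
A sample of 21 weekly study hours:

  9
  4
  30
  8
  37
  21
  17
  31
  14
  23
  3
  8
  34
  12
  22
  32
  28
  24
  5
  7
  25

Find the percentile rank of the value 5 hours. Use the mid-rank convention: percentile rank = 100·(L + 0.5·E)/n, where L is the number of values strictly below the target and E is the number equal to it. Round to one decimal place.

Sorted: 3, 4, 5, 7, 8, 8, 9, 12, 14, 17, 21, 22, 23, 24, 25, 28, 30, 31, 32, 34, 37.
Count below 5: L = 2; count equal: E = 1; n = 21.
Percentile rank = 100·(2 + 0.5·1)/21 = 100·2.5/21 = 11.9.

11.9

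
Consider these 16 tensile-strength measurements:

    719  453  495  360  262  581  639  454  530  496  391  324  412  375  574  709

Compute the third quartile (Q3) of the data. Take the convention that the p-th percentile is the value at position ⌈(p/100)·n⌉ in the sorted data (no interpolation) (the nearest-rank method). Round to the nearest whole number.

Sorted: 262, 324, 360, 375, 391, 412, 453, 454, 495, 496, 530, 574, 581, 639, 709, 719.
n = 16.
Position = ⌈75/100 · 16⌉ = ⌈12⌉ = 12.
The value at rank 12 is 574.

574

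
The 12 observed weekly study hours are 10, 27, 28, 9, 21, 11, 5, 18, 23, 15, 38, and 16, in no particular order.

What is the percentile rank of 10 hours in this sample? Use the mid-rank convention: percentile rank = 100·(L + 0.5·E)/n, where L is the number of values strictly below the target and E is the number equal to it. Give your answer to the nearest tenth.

Sorted: 5, 9, 10, 11, 15, 16, 18, 21, 23, 27, 28, 38.
Count below 10: L = 2; count equal: E = 1; n = 12.
Percentile rank = 100·(2 + 0.5·1)/12 = 100·2.5/12 = 20.83.

20.8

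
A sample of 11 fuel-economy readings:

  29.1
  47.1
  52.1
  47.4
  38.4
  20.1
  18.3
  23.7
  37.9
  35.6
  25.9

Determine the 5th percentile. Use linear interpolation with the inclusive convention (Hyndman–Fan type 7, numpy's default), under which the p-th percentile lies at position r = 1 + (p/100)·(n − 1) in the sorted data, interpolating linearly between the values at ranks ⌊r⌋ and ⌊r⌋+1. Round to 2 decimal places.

19.20

Sorted: 18.3, 20.1, 23.7, 25.9, 29.1, 35.6, 37.9, 38.4, 47.1, 47.4, 52.1.
n = 11.
r = 1 + (5/100)·(11 − 1) = 1 + 0.5 = 1.5.
Rank 1 is 18.3 and rank 2 is 20.1.
Interpolate: 18.3 + 0.5·(20.1 − 18.3) = 18.3 + 0.5·1.8 = 19.2.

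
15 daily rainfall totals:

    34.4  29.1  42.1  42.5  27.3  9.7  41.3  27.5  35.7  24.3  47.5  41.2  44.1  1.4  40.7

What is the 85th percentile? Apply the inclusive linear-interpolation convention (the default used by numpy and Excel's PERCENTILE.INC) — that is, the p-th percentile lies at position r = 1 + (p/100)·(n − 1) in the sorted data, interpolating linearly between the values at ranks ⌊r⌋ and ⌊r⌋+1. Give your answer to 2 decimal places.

42.46

Sorted: 1.4, 9.7, 24.3, 27.3, 27.5, 29.1, 34.4, 35.7, 40.7, 41.2, 41.3, 42.1, 42.5, 44.1, 47.5.
n = 15.
r = 1 + (85/100)·(15 − 1) = 1 + 11.9 = 12.9.
Rank 12 is 42.1 and rank 13 is 42.5.
Interpolate: 42.1 + 0.9·(42.5 − 42.1) = 42.1 + 0.9·0.4 = 42.46.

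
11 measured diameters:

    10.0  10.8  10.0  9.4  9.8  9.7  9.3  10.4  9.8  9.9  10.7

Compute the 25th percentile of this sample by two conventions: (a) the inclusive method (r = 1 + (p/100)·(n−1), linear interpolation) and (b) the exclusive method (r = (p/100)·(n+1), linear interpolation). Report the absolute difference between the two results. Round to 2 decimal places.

0.05

Sorted: 9.3, 9.4, 9.7, 9.8, 9.8, 9.9, 10.0, 10.0, 10.4, 10.7, 10.8.
n = 11.
(a) r = 3.5; between ranks 3 (9.7) and 4 (9.8): 9.75.
(b) r = 3 → value at rank 3 = 9.7.
|9.75 − 9.7| = 0.05.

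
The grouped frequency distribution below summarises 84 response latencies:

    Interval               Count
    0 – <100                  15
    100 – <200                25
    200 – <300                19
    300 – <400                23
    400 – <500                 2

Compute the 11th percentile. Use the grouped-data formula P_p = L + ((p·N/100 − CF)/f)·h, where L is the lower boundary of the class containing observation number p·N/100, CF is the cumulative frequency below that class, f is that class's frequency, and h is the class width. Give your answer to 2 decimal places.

N = 84; target position k = 11/100 · 84 = 9.24.
Cumulative frequencies: 15, 40, 59, 82, 84.
Observation 9.24 falls in the class 0 – <100.
L = 0, CF = 0, f = 15, h = 100.
P11 = 0 + ((9.24 − 0)/15)·100 = 0 + 61.6 = 61.6.

61.60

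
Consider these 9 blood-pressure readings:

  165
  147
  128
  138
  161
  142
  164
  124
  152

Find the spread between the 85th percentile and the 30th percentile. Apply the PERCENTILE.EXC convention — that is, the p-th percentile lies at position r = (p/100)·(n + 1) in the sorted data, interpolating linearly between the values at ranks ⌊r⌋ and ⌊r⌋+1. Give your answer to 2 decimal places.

Sorted: 124, 128, 138, 142, 147, 152, 161, 164, 165.
n = 9.
P30: r = 3 (integer) → 138.
P85: r = 8.5; ranks 8–9 are 164, 165; interpolating gives 164.5.
Difference: 164.5 − 138 = 26.5.

26.50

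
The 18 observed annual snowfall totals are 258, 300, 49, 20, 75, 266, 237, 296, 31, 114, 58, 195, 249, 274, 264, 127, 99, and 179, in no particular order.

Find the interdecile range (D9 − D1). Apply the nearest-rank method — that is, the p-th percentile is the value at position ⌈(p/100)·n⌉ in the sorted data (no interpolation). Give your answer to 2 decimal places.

Sorted: 20, 31, 49, 58, 75, 99, 114, 127, 179, 195, 237, 249, 258, 264, 266, 274, 296, 300.
n = 18.
P10: rank ⌈10/100·18⌉ = 2 → 31.
P90: rank ⌈90/100·18⌉ = 17 → 296.
Difference: 296 − 31 = 265.

265.00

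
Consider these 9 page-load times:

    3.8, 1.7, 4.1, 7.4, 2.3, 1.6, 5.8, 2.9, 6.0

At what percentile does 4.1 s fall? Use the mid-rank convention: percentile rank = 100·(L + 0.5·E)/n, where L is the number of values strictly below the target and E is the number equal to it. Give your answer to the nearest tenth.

61.1

Sorted: 1.6, 1.7, 2.3, 2.9, 3.8, 4.1, 5.8, 6.0, 7.4.
Count below 4.1: L = 5; count equal: E = 1; n = 9.
Percentile rank = 100·(5 + 0.5·1)/9 = 100·5.5/9 = 61.11.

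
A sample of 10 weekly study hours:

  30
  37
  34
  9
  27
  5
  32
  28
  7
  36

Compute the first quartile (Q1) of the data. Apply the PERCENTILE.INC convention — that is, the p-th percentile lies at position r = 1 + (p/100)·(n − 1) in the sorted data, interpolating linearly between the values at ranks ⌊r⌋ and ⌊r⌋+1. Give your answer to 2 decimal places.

13.50

Sorted: 5, 7, 9, 27, 28, 30, 32, 34, 36, 37.
n = 10.
r = 1 + (25/100)·(10 − 1) = 1 + 2.25 = 3.25.
Rank 3 is 9 and rank 4 is 27.
Interpolate: 9 + 0.25·(27 − 9) = 9 + 0.25·18 = 13.5.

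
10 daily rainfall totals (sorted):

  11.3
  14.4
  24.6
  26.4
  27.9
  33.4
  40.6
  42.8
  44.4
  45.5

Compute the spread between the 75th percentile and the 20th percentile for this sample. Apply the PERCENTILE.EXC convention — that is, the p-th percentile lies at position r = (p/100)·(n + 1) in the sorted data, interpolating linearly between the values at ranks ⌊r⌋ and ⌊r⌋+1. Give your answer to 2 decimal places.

26.76

n = 10.
P20: r = 2.2; ranks 2–3 are 14.4, 24.6; interpolating gives 16.44.
P75: r = 8.25; ranks 8–9 are 42.8, 44.4; interpolating gives 43.2.
Difference: 43.2 − 16.44 = 26.76.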